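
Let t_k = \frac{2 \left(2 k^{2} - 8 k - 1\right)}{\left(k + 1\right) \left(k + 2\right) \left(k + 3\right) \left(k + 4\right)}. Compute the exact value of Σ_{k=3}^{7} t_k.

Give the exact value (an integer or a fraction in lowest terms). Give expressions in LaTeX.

Σ = 1/132

Compute t_(k+1)/t_k: get (k + 1)*(8*k - 2*(k + 1)**2 + 9)/((k + 5)*(-2*k**2 + 8*k + 1)).
A = k + 1, B = k + 5, C = k**2 - 4*k - 1/2.
f must satisfy (k + 1)·f(k+1) − (k + 4)·f(k) = k**2 - 4*k - 1/2.
Degrees (1,1,2) ⇒ d ≤ 3.
A polynomial solution: f(k) = -k*(2*k - 1)/2.
Certificate R = B(k−1)f/C = -k*(k + 4)*(2*k - 1)/(2*k**2 - 8*k - 1) gives s_k = 2*k*(1 - 2*k)/((k + 1)*(k + 2)*(k + 3)).
s_(k+1) − s_k = 2*(2*k**2 - 8*k - 1)/(k**4 + 10*k**3 + 35*k**2 + 50*k + 24) = t_k.
Telescoping: Σ = s_(8) − s_(3) = -8/33 − (-1/4) = 1/132.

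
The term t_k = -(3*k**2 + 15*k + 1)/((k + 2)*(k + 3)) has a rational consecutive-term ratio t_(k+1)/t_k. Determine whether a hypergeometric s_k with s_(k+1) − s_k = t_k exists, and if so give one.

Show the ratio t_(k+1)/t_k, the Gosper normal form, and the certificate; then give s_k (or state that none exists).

s_k = k*(5 - 6*k)/(2*(k + 2))

t_(k+1)/t_k = (k + 2)*(15*k + 3*(k + 1)**2 + 16)/((k + 4)*(3*k**2 + 15*k + 1)).
A = k + 2, B = k + 4, C = k**2 + 5*k + 1/3.
Need (k + 2)·f(k+1) − (k + 3)·f(k) = k**2 + 5*k + 1/3.
deg f ≤ 2 (via 1,1,2).
Coefficient equations give f(k) = k*(6*k - 5)/6.
R(k) = B(k−1)·f(k)/C(k) = k*(k + 3)*(6*k - 5)/(2*(3*k**2 + 15*k + 1)); s_k = R·t_k = k*(5 - 6*k)/(2*(k + 2)).
s_(k+1) − s_k = (-3*k**2 - 15*k - 1)/(k**2 + 5*k + 6) = t_k.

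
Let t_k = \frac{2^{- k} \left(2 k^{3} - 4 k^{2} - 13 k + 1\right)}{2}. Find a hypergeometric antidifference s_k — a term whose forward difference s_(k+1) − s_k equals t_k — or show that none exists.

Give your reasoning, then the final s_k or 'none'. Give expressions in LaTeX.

s_k = 2^{- k} \left(- 2 k^{3} - 2 k^{2} + 3 k - 2\right)

The ratio is (k**3 + k**2 - 15*k/2 - 7)/(2*k**3 - 4*k**2 - 13*k + 1).
Gosper form: A/B · C(k+1)/C(k) with A=1/2, B=1, C=k**3 - 2*k**2 - 13*k/2 + 1/2.
Set up (1/2)·f(k+1) − (1)·f(k) − (k**3 - 2*k**2 - 13*k/2 + 1/2) = 0.
Bound: deg f ≤ 3.
Match coefficients ⇒ f(k) = -(k + 2)*(2*k**2 - 2*k + 1).
Then R = B(k−1)f/C = -2*(k + 2)*(2*k**2 - 2*k + 1)/(2*k**3 - 4*k**2 - 13*k + 1), so s_k = R(k)·t_k = (-2*k**3 - 2*k**2 + 3*k - 2)/2**k.
Check: Δs_k = (2*k**3 - 4*k**2 - 13*k + 1)/(2*2**k). ✓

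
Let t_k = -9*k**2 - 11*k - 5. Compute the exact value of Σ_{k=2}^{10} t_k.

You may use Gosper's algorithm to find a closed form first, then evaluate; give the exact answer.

Σ = -4095

t_(k+1)/t_k = (9*k**2 + 29*k + 25)/(9*k**2 + 11*k + 5).
Gosper form: A/B · C(k+1)/C(k) with A=1, B=1, C=k**2 + 11*k/9 + 5/9.
Need (1)·f(k+1) − (1)·f(k) = k**2 + 11*k/9 + 5/9.
Degrees (0,0,2) ⇒ d ≤ 3.
Solving with deg f ≤ 3: f(k) = k*(3*k**2 + k + 1)/9.
Then R = B(k−1)f/C = k*(3*k**2 + k + 1)/(9*k**2 + 11*k + 5), so s_k = R(k)·t_k = k*(-3*k**2 - k - 1).
Check: Δs_k = -9*k**2 - 11*k - 5. ✓
Evaluate s at k=11 and k=2: -4125 and -30; difference -4095.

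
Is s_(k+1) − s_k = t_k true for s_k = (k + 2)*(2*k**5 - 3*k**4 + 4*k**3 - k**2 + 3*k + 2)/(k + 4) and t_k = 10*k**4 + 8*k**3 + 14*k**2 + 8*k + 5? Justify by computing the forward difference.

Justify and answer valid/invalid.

s_(k+1) = (2*k**6 + 13*k**5 + 33*k**4 + 49*k**3 + 50*k**2 + 40*k + 21)/(k + 5)
s_(k+1) − s_k = (10*k**6 + 82*k**5 + 184*k**4 + 210*k**3 + 227*k**2 + 137*k + 64)/(k**2 + 9*k + 20)
(s_(k+1) − s_k) − t_k = 2*(-8*k**5 - 51*k**4 - 42*k**3 - 65*k**2 - 34*k - 18)/(k**2 + 9*k + 20)

Invalid: residual 2*(-8*k**5 - 51*k**4 - 42*k**3 - 65*k**2 - 34*k - 18)/(k**2 + 9*k + 20) ≠ 0.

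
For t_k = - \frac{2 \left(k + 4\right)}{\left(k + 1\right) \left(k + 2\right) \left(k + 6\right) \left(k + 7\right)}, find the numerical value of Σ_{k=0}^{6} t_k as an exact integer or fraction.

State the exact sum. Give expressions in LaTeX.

r(k) = (k + 1)*(k + 5)*(k + 6)/((k + 3)*(k + 4)*(k + 8)) after simplifying.
So A=k + 1 and B=k + 8, with C=k**4 + 16*k**3 + 95*k**2 + 248*k + 240.
Set up (k + 1)·f(k+1) − (k + 7)·f(k) − (k**4 + 16*k**3 + 95*k**2 + 248*k + 240) = 0.
d = 6 from the (1,1,4) case.
Solving with deg f ≤ 6: f(k) = k*(k + 2)*(k + 3)*(k + 4)*(k + 5)*(k + 7)/12.
So s_k = (B(k−1)f/C)·t_k = (k*(k + 2)*(k + 7)**2/(12*(k + 4)))·t_k = k*(-k - 7)/(6*(k**2 + 7*k + 6)).
Verify: 2*(-k - 4)/(k**4 + 16*k**3 + 83*k**2 + 152*k + 84) matches t_k.
Telescoping: Σ = s_(7) − s_(0) = -49/312 − (0) = -49/312.

Σ = -49/312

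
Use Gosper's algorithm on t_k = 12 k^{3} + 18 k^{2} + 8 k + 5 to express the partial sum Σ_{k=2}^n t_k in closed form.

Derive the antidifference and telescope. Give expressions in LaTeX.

t_(k+1)/t_k = (12*k**3 + 54*k**2 + 80*k + 43)/(12*k**3 + 18*k**2 + 8*k + 5).
So A=1 and B=1, with C=k**3 + 3*k**2/2 + 2*k/3 + 5/12.
f must satisfy (1)·f(k+1) − (1)·f(k) = k**3 + 3*k**2/2 + 2*k/3 + 5/12.
d = 4 from the (0,0,3) case.
Solving with deg f ≤ 4: f(k) = k*(3*k**3 - 2*k + 4)/12.
R(k) = B(k−1)·f(k)/C(k) = k*(3*k**3 - 2*k + 4)/(12*k**3 + 18*k**2 + 8*k + 5); s_k = R·t_k = k*(3*k**3 - 2*k + 4).
Check: Δs_k = 12*k**3 + 18*k**2 + 8*k + 5. ✓
s_(n+1) = 3*n**4 + 12*n**3 + 16*n**2 + 12*n + 5 and s_(2) = 48, so S(n) = 3*n**4 + 12*n**3 + 16*n**2 + 12*n - 43.

S(n) = 3 n^{4} + 12 n^{3} + 16 n^{2} + 12 n - 43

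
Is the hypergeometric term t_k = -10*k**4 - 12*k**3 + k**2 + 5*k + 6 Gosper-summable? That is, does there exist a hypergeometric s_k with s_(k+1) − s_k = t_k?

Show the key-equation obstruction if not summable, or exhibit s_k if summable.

Yes. s_k = k*(-2*k**4 + 2*k**3 + 3*k**2 - k + 4).

The ratio is (10*k**4 + 52*k**3 + 95*k**2 + 69*k + 10)/(10*k**4 + 12*k**3 - k**2 - 5*k - 6).
Factor: A=1; B=1; C=k**4 + 6*k**3/5 - k**2/10 - k/2 - 3/5.
Set up (1)·f(k+1) − (1)·f(k) − (k**4 + 6*k**3/5 - k**2/10 - k/2 - 3/5) = 0.
deg f ≤ 5 (via 0,0,4).
Coefficient equations give f(k) = k*(2*k**4 - 2*k**3 - 3*k**2 + k - 4)/10.
So s_k = (B(k−1)f/C)·t_k = (k*(2*k**4 - 2*k**3 - 3*k**2 + k - 4)/(10*k**4 + 12*k**3 - k**2 - 5*k - 6))·t_k = k*(-2*k**4 + 2*k**3 + 3*k**2 - k + 4).
Verify: -10*k**4 - 12*k**3 + k**2 + 5*k + 6 matches t_k.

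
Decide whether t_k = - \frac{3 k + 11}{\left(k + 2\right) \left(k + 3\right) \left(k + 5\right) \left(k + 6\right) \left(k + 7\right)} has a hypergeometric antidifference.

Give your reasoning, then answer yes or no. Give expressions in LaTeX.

Yes. s_k = \frac{k \left(- k^{2} - 13 k - 52\right)}{60 \left(k^{3} + 13 k^{2} + 52 k + 60\right)}.

Ratio r(k) = (k + 2)*(k + 5)*(3*k + 14)/((k + 4)*(k + 8)*(3*k + 11)).
So A=k + 2 and B=k + 8, with C=k**2 + 23*k/3 + 44/3.
Set up (k + 2)·f(k+1) − (k + 7)·f(k) − (k**2 + 23*k/3 + 44/3) = 0.
From deg A=1, deg B=1, deg C=2: d=5.
A polynomial solution: f(k) = k*(k + 3)*(k + 4)*(k**2 + 13*k + 52)/180.
R(k) = B(k−1)·f(k)/C(k) = k*(k + 3)*(k + 7)*(k**2 + 13*k + 52)/(60*(3*k + 11)); s_k = R·t_k = k*(-k**2 - 13*k - 52)/(60*(k**3 + 13*k**2 + 52*k + 60)).
Δs = (-3*k - 11)/(k**5 + 23*k**4 + 203*k**3 + 853*k**2 + 1692*k + 1260), as required.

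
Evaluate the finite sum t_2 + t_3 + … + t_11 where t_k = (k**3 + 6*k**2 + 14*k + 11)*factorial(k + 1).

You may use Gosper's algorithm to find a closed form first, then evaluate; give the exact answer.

Σ = 1139544806322

Ratio r(k) = (k**4 + 11*k**3 + 47*k**2 + 90*k + 64)/(k**3 + 6*k**2 + 14*k + 11).
Normal form (A,B,C) = (k + 2, 1, k**3 + 6*k**2 + 14*k + 11).
Need (k + 2)·f(k+1) − (1)·f(k) = k**3 + 6*k**2 + 14*k + 11.
From deg A=1, deg B=0, deg C=3: d=2.
Solving with deg f ≤ 2: f(k) = k**2 + 3*k + 3.
Certificate R = B(k−1)f/C = (k**2 + 3*k + 3)/(k**3 + 6*k**2 + 14*k + 11) gives s_k = (k**2 + 3*k + 3)*factorial(k + 1).
Verify: (k**3 + 6*k**2 + 14*k + 11)*factorial(k + 1) matches t_k.
Σ_(k=2)^(11) t_k = s_(12) − s_(2) = 1139544806400 − (78) = 1139544806322.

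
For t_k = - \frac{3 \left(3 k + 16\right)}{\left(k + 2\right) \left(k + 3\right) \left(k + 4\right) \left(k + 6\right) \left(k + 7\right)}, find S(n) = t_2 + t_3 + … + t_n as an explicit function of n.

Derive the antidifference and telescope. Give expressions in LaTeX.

The ratio is (k + 2)*(k + 6)*(3*k + 19)/((k + 5)*(k + 8)*(3*k + 16)).
So A=k + 2 and B=k + 8, with C=k**2 + 31*k/3 + 80/3.
Need (k + 2)·f(k+1) − (k + 7)·f(k) = k**2 + 31*k/3 + 80/3.
Degrees (1,1,2) ⇒ d ≤ 5.
Coefficient equations give f(k) = k*(k + 4)*(k + 5)*(k**2 + 11*k + 36)/108.
Get s_k = R·t_k = k*(-k**2 - 11*k - 36)/(12*(k**3 + 11*k**2 + 36*k + 36)) with R(k) = B(k−1)f(k)/C(k) = k*(k + 4)*(k + 7)*(k**2 + 11*k + 36)/(36*(3*k + 16)).
s_(k+1) − s_k = 3*(-3*k - 16)/(k**5 + 22*k**4 + 185*k**3 + 740*k**2 + 1404*k + 1008) = t_k.
Telescope: S(n) = s_(n+1) − s_(2) = (-n**3 - 14*n**2 - 61*n - 48)/(12*(n**3 + 14*n**2 + 61*n + 84)) − (-31/480) = 3*(-n**3 - 14*n**2 - 61*n + 76)/(160*(n**3 + 14*n**2 + 61*n + 84)).

S(n) = \frac{3 \left(- n^{3} - 14 n^{2} - 61 n + 76\right)}{160 \left(n^{3} + 14 n^{2} + 61 n + 84\right)}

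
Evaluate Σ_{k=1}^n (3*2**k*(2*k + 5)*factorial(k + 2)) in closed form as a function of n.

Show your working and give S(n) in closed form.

t_(k+1)/t_k = 2*(k + 3)*(2*k + 7)/(2*k + 5).
Factor: A=2*k + 6; B=1; C=k + 5/2.
f must satisfy (2*k + 6)·f(k+1) − (1)·f(k) = k + 5/2.
deg f ≤ 0 (via 1,0,1).
A polynomial solution: f(k) = 1/2.
Get s_k = R·t_k = 3*2**k*factorial(k + 2) with R(k) = B(k−1)f(k)/C(k) = 1/(2*k + 5).
Δs = 3*2**k*(2*k + 5)*factorial(k + 2), as required.
Evaluate: s_(n+1) = 6*2**n*factorial(n + 3); subtract s_(1) = 36 ⇒ S(n) = 6*2**n*factorial(n + 3) - 36.

S(n) = 6*2**n*factorial(n + 3) - 36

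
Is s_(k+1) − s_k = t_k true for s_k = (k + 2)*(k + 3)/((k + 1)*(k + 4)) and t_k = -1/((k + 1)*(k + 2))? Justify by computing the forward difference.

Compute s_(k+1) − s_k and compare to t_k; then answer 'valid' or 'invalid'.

s_(k+1) = (k + 3)*(k + 4)/((k + 2)*(k + 5))
s_(k+1) − s_k = 4*(-k - 3)/(k**4 + 12*k**3 + 49*k**2 + 78*k + 40)
(s_(k+1) − s_k) − t_k = (k**2 + 5*k + 8)/(k**4 + 12*k**3 + 49*k**2 + 78*k + 40)

Invalid: residual (k**2 + 5*k + 8)/(k**4 + 12*k**3 + 49*k**2 + 78*k + 40) ≠ 0.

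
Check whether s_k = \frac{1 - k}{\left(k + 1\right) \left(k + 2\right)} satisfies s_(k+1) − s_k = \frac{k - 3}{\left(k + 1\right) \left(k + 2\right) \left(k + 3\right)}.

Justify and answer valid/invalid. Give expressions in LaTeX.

s_(k+1) = -k/((k + 2)*(k + 3))
s_(k+1) − s_k = (k - 3)/(k**3 + 6*k**2 + 11*k + 6)
(s_(k+1) − s_k) − t_k = 0

valid (s_(k+1) − s_k reduces to t_k)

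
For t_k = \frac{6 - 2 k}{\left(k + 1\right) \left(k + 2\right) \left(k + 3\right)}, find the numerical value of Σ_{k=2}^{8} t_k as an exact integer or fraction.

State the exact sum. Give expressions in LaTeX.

Σ = -7/330

Ratio r(k) = (k - 2)*(k + 1)/((k - 3)*(k + 4)).
Normal form (A,B,C) = (k + 1, k + 4, k - 3).
Need (k + 1)·f(k+1) − (k + 3)·f(k) = k - 3.
From deg A=1, deg B=1, deg C=1: d=2.
A polynomial solution: f(k) = -k*(k + 5)/2.
Certificate R = B(k−1)f/C = -k*(k + 3)*(k + 5)/(2*(k - 3)) gives s_k = k*(k + 5)/((k + 1)*(k + 2)).
s_(k+1) − s_k = 2*(3 - k)/(k**3 + 6*k**2 + 11*k + 6) = t_k.
Σ_(k=2)^(8) t_k = s_(9) − s_(2) = 63/55 − (7/6) = -7/330.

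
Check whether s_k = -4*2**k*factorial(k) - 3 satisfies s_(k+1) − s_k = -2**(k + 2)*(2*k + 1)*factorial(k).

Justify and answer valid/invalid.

s_(k+1) = -8*2**k*k*factorial(k) - 8*2**k*factorial(k) - 3
s_(k+1) − s_k = -2**(k + 2)*(2*k + 1)*factorial(k)
(s_(k+1) − s_k) − t_k = 0

Valid — Δs_k = t_k.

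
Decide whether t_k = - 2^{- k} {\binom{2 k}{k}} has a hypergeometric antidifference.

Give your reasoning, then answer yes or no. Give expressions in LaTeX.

Step 1: r(k) = (2*k + 1)/(k + 1).
So A=2*k + 1 and B=k + 1, with C=1.
Solve (2*k + 1)·f(k+1) − (k)·f(k) = 1.
From deg A=1, deg B=1, deg C=0: d=-1.
Bound -1 < 0, so the key equation has no polynomial solution.

No — key equation has no polynomial f.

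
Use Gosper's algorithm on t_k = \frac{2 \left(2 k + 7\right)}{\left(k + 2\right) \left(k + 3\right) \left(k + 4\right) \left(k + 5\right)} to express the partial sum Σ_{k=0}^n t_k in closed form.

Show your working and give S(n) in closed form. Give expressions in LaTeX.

Compute t_(k+1)/t_k: get (k + 2)*(2*k + 9)/((k + 6)*(2*k + 7)).
A = k + 2, B = k + 6, C = k + 7/2.
Solve (k + 2)·f(k+1) − (k + 5)·f(k) = k + 7/2.
deg f ≤ 3 (via 1,1,1).
A polynomial solution: f(k) = k*(k + 3)*(k + 6)/16.
Certificate R = B(k−1)f/C = k*(k + 3)*(k + 5)*(k + 6)/(8*(2*k + 7)) gives s_k = k*(k + 6)/(4*(k**2 + 6*k + 8)).
Check: Δs_k = 2*(2*k + 7)/(k**4 + 14*k**3 + 71*k**2 + 154*k + 120). ✓
Σ_(k=0)^n t_k = s_(n+1) − s_(0) = ((n**2 + 8*n + 7)/(4*(n**2 + 8*n + 15))) − (0), i.e. (n**2 + 8*n + 7)/(4*(n**2 + 8*n + 15)).

S(n) = \frac{n^{2} + 8 n + 7}{4 \left(n^{2} + 8 n + 15\right)}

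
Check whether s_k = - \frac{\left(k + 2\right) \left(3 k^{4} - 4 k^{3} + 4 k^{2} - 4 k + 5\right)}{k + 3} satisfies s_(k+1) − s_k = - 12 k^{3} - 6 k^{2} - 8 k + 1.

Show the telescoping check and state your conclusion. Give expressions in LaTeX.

s_(k+1) = (-3*k**5 - 17*k**4 - 34*k**3 - 34*k**2 - 16*k - 12)/(k + 4)
s_(k+1) − s_k = (-12*k**5 - 81*k**4 - 148*k**3 - 105*k**2 - 62*k + 4)/(k**2 + 7*k + 12)
(s_(k+1) − s_k) − t_k = (9*k**4 + 46*k**3 + 22*k**2 + 27*k - 8)/(k**2 + 7*k + 12)

Invalid: residual \frac{9 k^{4} + 46 k^{3} + 22 k^{2} + 27 k - 8}{k^{2} + 7 k + 12} ≠ 0.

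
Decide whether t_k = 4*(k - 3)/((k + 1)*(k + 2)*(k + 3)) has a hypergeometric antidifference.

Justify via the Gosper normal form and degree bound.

Compute t_(k+1)/t_k: get (k - 2)*(k + 1)/((k - 3)*(k + 4)).
A = k + 1, B = k + 4, C = k - 3.
f must satisfy (k + 1)·f(k+1) − (k + 3)·f(k) = k - 3.
deg f ≤ 2 (via 1,1,1).
Coefficient equations give f(k) = -k*(k + 5)/2.
Certificate R = B(k−1)f/C = -k*(k + 3)*(k + 5)/(2*(k - 3)) gives s_k = 2*k*(-k - 5)/((k + 1)*(k + 2)).
Verify: 4*(k - 3)/(k**3 + 6*k**2 + 11*k + 6) matches t_k.

Yes. s_k = 2*k*(-k - 5)/((k + 1)*(k + 2)).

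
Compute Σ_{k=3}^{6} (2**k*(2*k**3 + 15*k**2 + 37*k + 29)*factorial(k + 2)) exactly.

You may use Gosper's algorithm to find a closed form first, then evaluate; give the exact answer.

Ratio r(k) = 2*(2*k**4 + 27*k**3 + 136*k**2 + 302*k + 249)/(2*k**3 + 15*k**2 + 37*k + 29).
Gosper form: A/B · C(k+1)/C(k) with A=2*k + 6, B=1, C=k**3 + 15*k**2/2 + 37*k/2 + 29/2.
Set up (2*k + 6)·f(k+1) − (1)·f(k) − (k**3 + 15*k**2/2 + 37*k/2 + 29/2) = 0.
From deg A=1, deg B=0, deg C=3: d=2.
A polynomial solution: f(k) = (k**2 + 3*k + 1)/2.
R(k) = B(k−1)·f(k)/C(k) = (k**2 + 3*k + 1)/(2*k**3 + 15*k**2 + 37*k + 29); s_k = R·t_k = 2**k*(k**2 + 3*k + 1)*factorial(k + 2).
s_(k+1) − s_k = 2**k*(2*k**3 + 15*k**2 + 37*k + 29)*factorial(k + 2) = t_k.
Evaluate s at k=7 and k=3: 3297853440 and 18240; difference 3297835200.

Σ = 3297835200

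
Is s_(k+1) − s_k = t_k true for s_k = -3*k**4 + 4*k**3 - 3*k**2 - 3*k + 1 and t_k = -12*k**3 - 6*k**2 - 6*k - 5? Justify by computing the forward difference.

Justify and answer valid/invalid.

s_(k+1) = -3*k**4 - 8*k**3 - 9*k**2 - 9*k - 4
s_(k+1) − s_k = -12*k**3 - 6*k**2 - 6*k - 5
(s_(k+1) − s_k) − t_k = 0

valid (s_(k+1) − s_k reduces to t_k)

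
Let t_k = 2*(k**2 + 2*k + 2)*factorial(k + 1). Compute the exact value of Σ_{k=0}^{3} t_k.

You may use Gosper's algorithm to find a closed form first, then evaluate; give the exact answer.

t_(k+1)/t_k = (k + 2)*(2*k + (k + 1)**2 + 4)/(k**2 + 2*k + 2).
Gosper form: A/B · C(k+1)/C(k) with A=k + 2, B=1, C=k**2 + 2*k + 2.
f must satisfy (k + 2)·f(k+1) − (1)·f(k) = k**2 + 2*k + 2.
Degrees (1,0,2) ⇒ d ≤ 1.
Coefficient equations give f(k) = k.
Then R = B(k−1)f/C = k/(k**2 + 2*k + 2), so s_k = R(k)·t_k = 2*k*factorial(k + 1).
Check: Δs_k = 2*(k**2 + 2*k + 2)*factorial(k + 1). ✓
Σ_(k=0)^(3) t_k = s_(4) − s_(0) = 960 − (0) = 960.

Σ = 960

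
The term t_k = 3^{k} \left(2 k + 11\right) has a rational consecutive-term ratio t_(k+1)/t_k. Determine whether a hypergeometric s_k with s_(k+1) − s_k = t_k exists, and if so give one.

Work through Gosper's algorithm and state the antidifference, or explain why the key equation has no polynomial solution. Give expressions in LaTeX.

Ratio r(k) = 3*(2*k + 13)/(2*k + 11).
Take A(k)=3, B(k)=1, C(k)=k + 11/2.
Need (3)·f(k+1) − (1)·f(k) = k + 11/2.
Degrees (0,0,1) ⇒ d ≤ 1.
Solve for f: f(k) = (k + 4)/2 (degree 1 ≤ 1).
Then R = B(k−1)f/C = (k + 4)/(2*k + 11), so s_k = R(k)·t_k = 3**k*(k + 4).
s_(k+1) − s_k = 3**k*(2*k + 11) = t_k.

s_k = 3^{k} \left(k + 4\right)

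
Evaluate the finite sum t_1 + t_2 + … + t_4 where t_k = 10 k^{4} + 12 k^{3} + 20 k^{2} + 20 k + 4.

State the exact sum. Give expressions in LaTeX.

The ratio is (5*k**4 + 26*k**3 + 58*k**2 + 68*k + 33)/(5*k**4 + 6*k**3 + 10*k**2 + 10*k + 2).
A = 1, B = 1, C = k**4 + 6*k**3/5 + 2*k**2 + 2*k + 2/5.
Set up (1)·f(k+1) − (1)·f(k) − (k**4 + 6*k**3/5 + 2*k**2 + 2*k + 2/5) = 0.
From deg A=0, deg B=0, deg C=4: d=5.
Coefficient equations give f(k) = k*(2*k**4 - 2*k**3 + 4*k**2 + 3*k - 3)/10.
R(k) = B(k−1)·f(k)/C(k) = k*(2*k**4 - 2*k**3 + 4*k**2 + 3*k - 3)/(2*(5*k**4 + 6*k**3 + 10*k**2 + 10*k + 2)); s_k = R·t_k = k*(2*k**4 - 2*k**3 + 4*k**2 + 3*k - 3).
Check: Δs_k = 10*k**4 + 12*k**3 + 20*k**2 + 20*k + 4. ✓
Evaluate s at k=5 and k=1: 5560 and 4; difference 5556.

Σ = 5556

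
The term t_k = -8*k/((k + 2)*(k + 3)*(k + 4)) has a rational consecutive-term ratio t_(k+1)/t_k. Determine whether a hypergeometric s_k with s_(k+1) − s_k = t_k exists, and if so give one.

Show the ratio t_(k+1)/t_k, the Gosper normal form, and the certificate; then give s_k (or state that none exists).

Compute t_(k+1)/t_k: get (k + 1)*(k + 2)/(k*(k + 5)).
Take A(k)=k + 2, B(k)=k + 5, C(k)=k.
Key eq: (k + 2)·f(k+1) = (k + 4)·f(k) + (k).
deg f ≤ 2 (via 1,1,1).
Solve for f: f(k) = k*(k - 1)/6 (degree 2 ≤ 2).
Get s_k = R·t_k = 4*k*(1 - k)/(3*(k + 2)*(k + 3)) with R(k) = B(k−1)f(k)/C(k) = (k - 1)*(k + 4)/6.
Check: Δs_k = -8*k/(k**3 + 9*k**2 + 26*k + 24). ✓

s_k = 4*k*(1 - k)/(3*(k + 2)*(k + 3))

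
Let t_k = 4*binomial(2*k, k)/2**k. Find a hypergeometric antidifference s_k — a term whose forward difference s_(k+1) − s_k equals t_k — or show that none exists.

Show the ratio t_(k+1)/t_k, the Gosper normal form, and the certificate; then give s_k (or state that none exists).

none (Gosper's algorithm certifies no s_k)

Ratio r(k) = (2*k + 1)/(k + 1).
So A=2*k + 1 and B=k + 1, with C=1.
Set up (2*k + 1)·f(k+1) − (k)·f(k) − (1) = 0.
d = -1 from the (1,1,0) case.
d = -1 < 0 ⇒ no nonzero polynomial f; not summable.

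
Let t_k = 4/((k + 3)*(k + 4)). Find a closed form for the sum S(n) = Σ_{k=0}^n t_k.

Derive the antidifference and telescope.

Step 1: r(k) = (k + 3)/(k + 5).
Normal form (A,B,C) = (k + 3, k + 5, 1).
Set up (k + 3)·f(k+1) − (k + 4)·f(k) − (1) = 0.
deg f ≤ 1 (via 1,1,0).
Match coefficients ⇒ f(k) = k/3.
Certificate R = B(k−1)f/C = k*(k + 4)/3 gives s_k = 4*k/(3*(k + 3)).
Verify: 4/(k**2 + 7*k + 12) matches t_k.
Evaluate: s_(n+1) = 4*(n + 1)/(3*(n + 4)); subtract s_(0) = 0 ⇒ S(n) = 4*(n + 1)/(3*(n + 4)).

S(n) = 4*(n + 1)/(3*(n + 4))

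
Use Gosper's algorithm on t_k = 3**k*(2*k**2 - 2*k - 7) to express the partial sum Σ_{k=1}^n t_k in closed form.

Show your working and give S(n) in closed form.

S(n) = 3*3**n*n**2 - 6*3**n*n - 6*3**n + 6

Step 1: r(k) = 3*(2*k**2 + 2*k - 7)/(2*k**2 - 2*k - 7).
A = 3, B = 1, C = k**2 - k - 7/2.
Set up (3)·f(k+1) − (1)·f(k) − (k**2 - k - 7/2) = 0.
Bound: deg f ≤ 2.
Match coefficients ⇒ f(k) = (k**2 - 4*k + 1)/2.
Certificate R = B(k−1)f/C = (k**2 - 4*k + 1)/(2*k**2 - 2*k - 7) gives s_k = 3**k*(k**2 - 4*k + 1).
s_(k+1) − s_k = 3**k*(2*k**2 - 2*k - 7) = t_k.
s_(n+1) = 3**(n + 1)*(n**2 - 2*n - 2) and s_(1) = -6, so S(n) = 3*3**n*n**2 - 6*3**n*n - 6*3**n + 6.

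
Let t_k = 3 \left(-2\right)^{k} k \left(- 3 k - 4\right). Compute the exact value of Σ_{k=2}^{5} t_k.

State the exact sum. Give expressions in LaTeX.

Ratio r(k) = -2*(k + 1)*(3*k + 7)/(k*(3*k + 4)).
Take A(k)=-2, B(k)=1, C(k)=k**2 + 4*k/3.
f must satisfy (-2)·f(k+1) − (1)·f(k) = k**2 + 4*k/3.
d = 2 from the (0,0,2) case.
Match coefficients ⇒ f(k) = -(3*k**2 - 2)/9.
Then R = B(k−1)f/C = -(3*k**2 - 2)/(3*k*(3*k + 4)), so s_k = R(k)·t_k = (-2)**k*(3*k**2 - 2).
Verify: 3*(-2)**k*k*(-3*k - 4) matches t_k.
Evaluate s at k=6 and k=2: 6784 and 40; difference 6744.

Σ = 6744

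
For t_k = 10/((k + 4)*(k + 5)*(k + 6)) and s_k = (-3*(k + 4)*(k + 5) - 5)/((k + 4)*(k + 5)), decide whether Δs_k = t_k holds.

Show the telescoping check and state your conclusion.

s_(k+1) = (-3*(k + 5)*(k + 6) - 5)/((k + 5)*(k + 6))
s_(k+1) − s_k = 10/(k**3 + 15*k**2 + 74*k + 120)
(s_(k+1) − s_k) − t_k = 0

Valid: the claim telescopes to t_k.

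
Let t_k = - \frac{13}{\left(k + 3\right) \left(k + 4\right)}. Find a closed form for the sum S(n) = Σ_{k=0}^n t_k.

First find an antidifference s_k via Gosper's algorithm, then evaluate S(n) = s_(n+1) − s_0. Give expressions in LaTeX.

S(n) = \frac{13 \left(- n - 1\right)}{3 \left(n + 4\right)}

The ratio is (k + 3)/(k + 5).
Take A(k)=k + 3, B(k)=k + 5, C(k)=1.
Key eq: (k + 3)·f(k+1) = (k + 4)·f(k) + (1).
deg f ≤ 1 (via 1,1,0).
Match coefficients ⇒ f(k) = k/3.
R(k) = B(k−1)·f(k)/C(k) = k*(k + 4)/3; s_k = R·t_k = -13*k/(3*k + 9).
s_(k+1) − s_k = -13/(k**2 + 7*k + 12) = t_k.
s_(n+1) = 13*(-n - 1)/(3*(n + 4)) and s_(0) = 0, so S(n) = 13*(-n - 1)/(3*(n + 4)).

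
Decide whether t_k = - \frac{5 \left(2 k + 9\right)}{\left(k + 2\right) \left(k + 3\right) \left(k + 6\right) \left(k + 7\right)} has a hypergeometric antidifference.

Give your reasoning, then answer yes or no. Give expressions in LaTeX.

Compute t_(k+1)/t_k: get (k + 2)*(k + 6)*(2*k + 11)/((k + 4)*(k + 8)*(2*k + 9)).
So A=k + 2 and B=k + 8, with C=k**3 + 27*k**2/2 + 121*k/2 + 90.
Need (k + 2)·f(k+1) − (k + 7)·f(k) = k**3 + 27*k**2/2 + 121*k/2 + 90.
deg f ≤ 5 (via 1,1,3).
Coefficient equations give f(k) = k*(k + 3)*(k + 4)*(k + 5)*(k + 8)/24.
Certificate R = B(k−1)f/C = k*(k + 3)*(k + 7)*(k + 8)/(12*(2*k + 9)) gives s_k = 5*k*(-k - 8)/(12*(k**2 + 8*k + 12)).
Check: Δs_k = 5*(-2*k - 9)/(k**4 + 18*k**3 + 113*k**2 + 288*k + 252). ✓

Yes. s_k = \frac{5 k \left(- k - 8\right)}{12 \left(k^{2} + 8 k + 12\right)}.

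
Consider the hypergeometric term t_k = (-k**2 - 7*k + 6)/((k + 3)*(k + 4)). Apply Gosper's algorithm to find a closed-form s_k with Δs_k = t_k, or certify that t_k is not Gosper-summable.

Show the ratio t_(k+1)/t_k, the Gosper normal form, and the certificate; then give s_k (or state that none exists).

r(k) = (k + 3)*(7*k + (k + 1)**2 + 1)/((k + 5)*(k**2 + 7*k - 6)) after simplifying.
A = k + 3, B = k + 5, C = k**2 + 7*k - 6.
Key eq: (k + 3)·f(k+1) = (k + 4)·f(k) + (k**2 + 7*k - 6).
From deg A=1, deg B=1, deg C=2: d=2.
Solve for f: f(k) = k*(k - 3) (degree 2 ≤ 2).
Then R = B(k−1)f/C = k*(k - 3)*(k + 4)/(k**2 + 7*k - 6), so s_k = R(k)·t_k = k*(3 - k)/(k + 3).
Check: Δs_k = (-k**2 - 7*k + 6)/(k**2 + 7*k + 12). ✓

s_k = k*(3 - k)/(k + 3)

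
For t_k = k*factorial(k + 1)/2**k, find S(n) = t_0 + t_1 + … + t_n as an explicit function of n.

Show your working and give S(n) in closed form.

S(n) = -2 + factorial(n + 2)/2**n

The ratio is (k + 1)*(k + 2)/(2*k).
A = k/2 + 1, B = 1, C = k.
f must satisfy (k/2 + 1)·f(k+1) − (1)·f(k) = k.
deg f ≤ 0 (via 1,0,1).
Solving with deg f ≤ 0: f(k) = 2.
So s_k = (B(k−1)f/C)·t_k = (2/k)·t_k = 2**(1 - k)*factorial(k + 1).
s_(k+1) − s_k = k*factorial(k + 1)/2**k = t_k.
Evaluate: s_(n+1) = factorial(n + 2)/2**n; subtract s_(0) = 2 ⇒ S(n) = -2 + factorial(n + 2)/2**n.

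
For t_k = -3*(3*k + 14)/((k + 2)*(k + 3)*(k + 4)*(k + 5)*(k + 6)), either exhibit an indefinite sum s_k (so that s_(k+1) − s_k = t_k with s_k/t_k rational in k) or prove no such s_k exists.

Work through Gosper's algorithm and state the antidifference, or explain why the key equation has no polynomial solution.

s_k = k*(-k**2 - 10*k - 31)/(10*(k**3 + 10*k**2 + 31*k + 30))

Compute t_(k+1)/t_k: get (k + 2)*(3*k + 17)/((k + 7)*(3*k + 14)).
Factor: A=k + 2; B=k + 7; C=k + 14/3.
Solve (k + 2)·f(k+1) − (k + 6)·f(k) = k + 14/3.
Bound: deg f ≤ 4.
Coefficient equations give f(k) = k*(k + 4)*(k**2 + 10*k + 31)/90.
Certificate R = B(k−1)f/C = k*(k + 4)*(k + 6)*(k**2 + 10*k + 31)/(30*(3*k + 14)) gives s_k = k*(-k**2 - 10*k - 31)/(10*(k**3 + 10*k**2 + 31*k + 30)).
Check: Δs_k = 3*(-3*k - 14)/(k**5 + 20*k**4 + 155*k**3 + 580*k**2 + 1044*k + 720). ✓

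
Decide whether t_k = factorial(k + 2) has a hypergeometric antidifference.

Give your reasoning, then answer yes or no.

No — negative degree bound, so no certificate f.

Ratio r(k) = k + 3.
Take A(k)=k + 3, B(k)=1, C(k)=1.
Need (k + 3)·f(k+1) − (1)·f(k) = 1.
d = -1 from the (1,0,0) case.
deg f ≤ -1 is impossible — no certificate.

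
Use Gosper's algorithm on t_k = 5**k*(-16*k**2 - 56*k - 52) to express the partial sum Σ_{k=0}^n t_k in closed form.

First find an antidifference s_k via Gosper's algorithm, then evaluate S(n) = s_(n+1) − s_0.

Ratio r(k) = 5*(4*k**2 + 22*k + 31)/(4*k**2 + 14*k + 13).
So A=5 and B=1, with C=k**2 + 7*k/2 + 13/4.
f must satisfy (5)·f(k+1) − (1)·f(k) = k**2 + 7*k/2 + 13/4.
Degrees (0,0,2) ⇒ d ≤ 2.
Solving with deg f ≤ 2: f(k) = (4*k**2 + 4*k + 3)/16.
Get s_k = R·t_k = 5**k*(-4*k**2 - 4*k - 3) with R(k) = B(k−1)f(k)/C(k) = (4*k**2 + 4*k + 3)/(4*(4*k**2 + 14*k + 13)).
Δs = 5**k*(-16*k**2 - 56*k - 52), as required.
s_(n+1) = 5**(n + 1)*(-4*n**2 - 12*n - 11) and s_(0) = -3, so S(n) = -20*5**n*n**2 - 60*5**n*n - 55*5**n + 3.

S(n) = -20*5**n*n**2 - 60*5**n*n - 55*5**n + 3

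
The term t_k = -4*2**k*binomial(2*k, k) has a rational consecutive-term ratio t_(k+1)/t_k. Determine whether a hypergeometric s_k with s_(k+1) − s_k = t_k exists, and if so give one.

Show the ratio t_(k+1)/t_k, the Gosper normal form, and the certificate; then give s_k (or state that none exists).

none — t_k is not Gosper-summable

r(k) = 4*(2*k + 1)/(k + 1) after simplifying.
Normal form (A,B,C) = (8*k + 4, k + 1, 1).
f must satisfy (8*k + 4)·f(k+1) − (k)·f(k) = 1.
Degrees (1,1,0) ⇒ d ≤ -1.
Negative degree bound (-1): no f exists, t_k not Gosper-summable.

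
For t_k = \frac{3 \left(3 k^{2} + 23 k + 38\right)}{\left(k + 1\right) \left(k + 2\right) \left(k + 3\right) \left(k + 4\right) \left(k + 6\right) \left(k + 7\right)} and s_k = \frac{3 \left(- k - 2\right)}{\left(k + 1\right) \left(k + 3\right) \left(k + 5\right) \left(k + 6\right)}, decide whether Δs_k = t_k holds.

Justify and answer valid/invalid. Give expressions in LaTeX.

s_(k+1) = 3*(-k - 3)/((k + 2)*(k + 4)*(k + 6)*(k + 7))
s_(k+1) − s_k = 3*(3*k**3 + 26*k**2 + 72*k + 67)/(k**7 + 28*k**6 + 322*k**5 + 1960*k**4 + 6769*k**3 + 13132*k**2 + 13068*k + 5040)
(s_(k+1) − s_k) − t_k = 9*(-4*k**2 - 27*k - 41)/(k**7 + 28*k**6 + 322*k**5 + 1960*k**4 + 6769*k**3 + 13132*k**2 + 13068*k + 5040)

Invalid: residual \frac{9 \left(- 4 k^{2} - 27 k - 41\right)}{k^{7} + 28 k^{6} + 322 k^{5} + 1960 k^{4} + 6769 k^{3} + 13132 k^{2} + 13068 k + 5040} ≠ 0.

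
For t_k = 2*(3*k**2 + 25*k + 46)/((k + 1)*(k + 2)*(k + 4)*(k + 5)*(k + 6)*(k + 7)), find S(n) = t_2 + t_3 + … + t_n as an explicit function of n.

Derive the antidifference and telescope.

Step 1: r(k) = (k + 1)*(k + 4)*(25*k + 3*(k + 1)**2 + 71)/((k + 3)*(k + 8)*(3*k**2 + 25*k + 46)).
Gosper form: A/B · C(k+1)/C(k) with A=k + 1, B=k + 8, C=k**3 + 34*k**2/3 + 121*k/3 + 46.
f must satisfy (k + 1)·f(k+1) − (k + 7)·f(k) = k**3 + 34*k**2/3 + 121*k/3 + 46.
d = 6 from the (1,1,3) case.
Solve for f: f(k) = k*(k + 2)*(k + 3)*(k + 5)*(k**2 + 11*k + 34)/72 (degree 6 ≤ 6).
So s_k = (B(k−1)f/C)·t_k = (k*(k + 2)*(k + 5)*(k + 7)*(k**2 + 11*k + 34)/(24*(3*k**2 + 25*k + 46)))·t_k = k*(k**2 + 11*k + 34)/(12*(k**3 + 11*k**2 + 34*k + 24)).
Check: Δs_k = 2*(3*k**2 + 25*k + 46)/(k**6 + 25*k**5 + 247*k**4 + 1219*k**3 + 3112*k**2 + 3796*k + 1680). ✓
Evaluate: s_(n+1) = (n**3 + 14*n**2 + 59*n + 46)/(12*(n**3 + 14*n**2 + 59*n + 70)); subtract s_(2) = 5/72 ⇒ S(n) = (n**3 + 14*n**2 + 59*n - 74)/(72*(n**3 + 14*n**2 + 59*n + 70)).

S(n) = (n**3 + 14*n**2 + 59*n - 74)/(72*(n**3 + 14*n**2 + 59*n + 70))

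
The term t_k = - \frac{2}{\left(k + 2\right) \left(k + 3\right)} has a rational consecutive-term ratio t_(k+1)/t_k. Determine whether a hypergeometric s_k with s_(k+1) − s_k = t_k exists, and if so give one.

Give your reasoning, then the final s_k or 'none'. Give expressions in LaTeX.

The ratio is (k + 2)/(k + 4).
Factor: A=k + 2; B=k + 4; C=1.
Need (k + 2)·f(k+1) − (k + 3)·f(k) = 1.
deg f ≤ 1 (via 1,1,0).
A polynomial solution: f(k) = k/2.
Get s_k = R·t_k = -k/(k + 2) with R(k) = B(k−1)f(k)/C(k) = k*(k + 3)/2.
Verify: -2/(k**2 + 5*k + 6) matches t_k.

s_k = - \frac{k}{k + 2}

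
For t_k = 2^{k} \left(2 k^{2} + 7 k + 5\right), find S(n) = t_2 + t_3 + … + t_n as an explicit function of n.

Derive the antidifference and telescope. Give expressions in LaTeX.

S(n) = 4 \cdot 2^{n} n^{2} + 6 \cdot 2^{n} n + 8 \cdot 2^{n} - 36

The ratio is 2*(2*k**2 + 11*k + 14)/(2*k**2 + 7*k + 5).
Factor: A=2; B=1; C=k**2 + 7*k/2 + 5/2.
Key eq: (2)·f(k+1) = (1)·f(k) + (k**2 + 7*k/2 + 5/2).
Degrees (0,0,2) ⇒ d ≤ 2.
Solving with deg f ≤ 2: f(k) = (2*k**2 - k + 3)/2.
So s_k = (B(k−1)f/C)·t_k = ((2*k**2 - k + 3)/((k + 1)*(2*k + 5)))·t_k = 2**k*(2*k**2 - k + 3).
s_(k+1) − s_k = 2**k*(2*k**2 + 7*k + 5) = t_k.
s_(n+1) = 2**(n + 1)*(2*n**2 + 3*n + 4) and s_(2) = 36, so S(n) = 4*2**n*n**2 + 6*2**n*n + 8*2**n - 36.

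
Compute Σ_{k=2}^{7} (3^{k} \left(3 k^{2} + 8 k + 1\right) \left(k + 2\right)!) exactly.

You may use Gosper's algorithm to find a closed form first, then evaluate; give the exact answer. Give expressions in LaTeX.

Σ = 166659897384

r(k) = 3*(3*k**3 + 23*k**2 + 54*k + 36)/(3*k**2 + 8*k + 1) after simplifying.
Take A(k)=3*k + 9, B(k)=1, C(k)=k**2 + 8*k/3 + 1/3.
Need (3*k + 9)·f(k+1) − (1)·f(k) = k**2 + 8*k/3 + 1/3.
d = 1 from the (1,0,2) case.
Solve for f: f(k) = (k - 1)/3 (degree 1 ≤ 1).
So s_k = (B(k−1)f/C)·t_k = ((k - 1)/(3*k**2 + 8*k + 1))·t_k = 3**k*(k - 1)*factorial(k + 2).
s_(k+1) − s_k = 3**k*(3*k**2 + 8*k + 1)*factorial(k + 2) = t_k.
Evaluate s at k=8 and k=2: 166659897600 and 216; difference 166659897384.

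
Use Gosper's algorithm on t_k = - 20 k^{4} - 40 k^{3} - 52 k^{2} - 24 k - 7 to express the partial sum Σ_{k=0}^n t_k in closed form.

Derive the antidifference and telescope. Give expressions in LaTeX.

Ratio r(k) = (20*k**4 + 120*k**3 + 292*k**2 + 328*k + 143)/(20*k**4 + 40*k**3 + 52*k**2 + 24*k + 7).
Factor: A=1; B=1; C=k**4 + 2*k**3 + 13*k**2/5 + 6*k/5 + 7/20.
Solve (1)·f(k+1) − (1)·f(k) = k**4 + 2*k**3 + 13*k**2/5 + 6*k/5 + 7/20.
d = 5 from the (0,0,4) case.
Match coefficients ⇒ f(k) = k*(2*k**2 - 2*k + 1)*(2*k**2 + 2*k + 3)/20.
Get s_k = R·t_k = k*(-4*k**4 - 4*k**2 + 4*k - 3) with R(k) = B(k−1)f(k)/C(k) = k*(2*k**2 - 2*k + 1)*(2*k**2 + 2*k + 3)/(20*k**4 + 40*k**3 + 52*k**2 + 24*k + 7).
s_(k+1) − s_k = -20*k**4 - 40*k**3 - 52*k**2 - 24*k - 7 = t_k.
Evaluate: s_(n+1) = -4*n**5 - 20*n**4 - 44*n**3 - 48*n**2 - 27*n - 7; subtract s_(0) = 0 ⇒ S(n) = -4*n**5 - 20*n**4 - 44*n**3 - 48*n**2 - 27*n - 7.

S(n) = - 4 n^{5} - 20 n^{4} - 44 n^{3} - 48 n^{2} - 27 n - 7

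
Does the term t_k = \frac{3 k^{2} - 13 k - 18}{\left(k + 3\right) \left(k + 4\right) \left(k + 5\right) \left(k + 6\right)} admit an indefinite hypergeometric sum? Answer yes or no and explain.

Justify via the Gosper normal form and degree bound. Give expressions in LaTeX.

Step 1: r(k) = (k + 3)*(13*k - 3*(k + 1)**2 + 31)/((k + 7)*(-3*k**2 + 13*k + 18)).
So A=k + 3 and B=k + 7, with C=k**2 - 13*k/3 - 6.
f must satisfy (k + 3)·f(k+1) − (k + 6)·f(k) = k**2 - 13*k/3 - 6.
Bound: deg f ≤ 3.
Coefficient equations give f(k) = k*(k**2 - 168*k - 193)/180.
Get s_k = R·t_k = k*(k**2 - 168*k - 193)/(60*(k + 3)*(k + 4)*(k + 5)) with R(k) = B(k−1)f(k)/C(k) = k*(k + 6)*(k**2 - 168*k - 193)/(60*(3*k**2 - 13*k - 18)).
Verify: (3*k**2 - 13*k - 18)/(k**4 + 18*k**3 + 119*k**2 + 342*k + 360) matches t_k.

Yes. s_k = \frac{k \left(k^{2} - 168 k - 193\right)}{60 \left(k + 3\right) \left(k + 4\right) \left(k + 5\right)}.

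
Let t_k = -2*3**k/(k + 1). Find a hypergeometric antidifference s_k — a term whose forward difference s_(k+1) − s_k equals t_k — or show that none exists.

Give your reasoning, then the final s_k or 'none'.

Compute t_(k+1)/t_k: get 3*(k + 1)/(k + 2).
Take A(k)=3*k + 3, B(k)=k + 2, C(k)=1.
Set up (3*k + 3)·f(k+1) − (k + 1)·f(k) − (1) = 0.
Bound: deg f ≤ -1.
Bound -1 < 0, so the key equation has no polynomial solution.

none — t_k is not Gosper-summable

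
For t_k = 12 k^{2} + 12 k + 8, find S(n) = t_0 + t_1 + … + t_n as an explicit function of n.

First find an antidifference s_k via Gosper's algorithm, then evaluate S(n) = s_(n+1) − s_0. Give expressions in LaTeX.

Step 1: r(k) = (3*k**2 + 9*k + 8)/(3*k**2 + 3*k + 2).
Take A(k)=1, B(k)=1, C(k)=k**2 + k + 2/3.
Solve (1)·f(k+1) − (1)·f(k) = k**2 + k + 2/3.
deg f ≤ 3 (via 0,0,2).
A polynomial solution: f(k) = k*(k**2 + 1)/3.
So s_k = (B(k−1)f/C)·t_k = (k*(k**2 + 1)/(3*k**2 + 3*k + 2))·t_k = 4*k*(k**2 + 1).
s_(k+1) − s_k = 12*k**2 + 12*k + 8 = t_k.
s_(n+1) = 4*n**3 + 12*n**2 + 16*n + 8 and s_(0) = 0, so S(n) = 4*n**3 + 12*n**2 + 16*n + 8.

S(n) = 4 n^{3} + 12 n^{2} + 16 n + 8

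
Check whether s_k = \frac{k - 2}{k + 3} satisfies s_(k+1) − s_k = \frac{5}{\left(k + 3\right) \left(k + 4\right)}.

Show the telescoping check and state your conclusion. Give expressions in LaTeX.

s_(k+1) = (k - 1)/(k + 4)
s_(k+1) − s_k = 5/(k**2 + 7*k + 12)
(s_(k+1) − s_k) − t_k = 0

valid (s_(k+1) − s_k reduces to t_k)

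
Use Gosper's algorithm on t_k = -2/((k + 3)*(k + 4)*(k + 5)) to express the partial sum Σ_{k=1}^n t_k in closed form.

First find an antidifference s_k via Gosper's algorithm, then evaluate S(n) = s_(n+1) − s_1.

r(k) = (k + 3)/(k + 6) after simplifying.
Take A(k)=k + 3, B(k)=k + 6, C(k)=1.
Key eq: (k + 3)·f(k+1) = (k + 5)·f(k) + (1).
From deg A=1, deg B=1, deg C=0: d=2.
Solve for f: f(k) = k*(k + 7)/24 (degree 2 ≤ 2).
Certificate R = B(k−1)f/C = k*(k + 5)*(k + 7)/24 gives s_k = k*(-k - 7)/(12*(k + 3)*(k + 4)).
Δs = -2/(k**3 + 12*k**2 + 47*k + 60), as required.
s_(n+1) = (-n**2 - 9*n - 8)/(12*(n**2 + 9*n + 20)) and s_(1) = -1/30, so S(n) = n*(-n - 9)/(20*(n**2 + 9*n + 20)).

S(n) = n*(-n - 9)/(20*(n**2 + 9*n + 20))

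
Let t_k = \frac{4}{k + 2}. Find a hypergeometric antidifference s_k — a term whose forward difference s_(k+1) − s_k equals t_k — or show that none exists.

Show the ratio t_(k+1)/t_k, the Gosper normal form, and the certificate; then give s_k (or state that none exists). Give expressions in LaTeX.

The ratio is (k + 2)/(k + 3).
A = k + 2, B = k + 3, C = 1.
Key eq: (k + 2)·f(k+1) = (k + 2)·f(k) + (1).
d = 0 from the (1,1,0) case.
Put f(k) = c0: A·f(k+1) − B(k−1)·f(k) − C = -1; need -1 = 0 — inconsistent ⇒ no f, not summable.

none (Gosper's algorithm certifies no s_k)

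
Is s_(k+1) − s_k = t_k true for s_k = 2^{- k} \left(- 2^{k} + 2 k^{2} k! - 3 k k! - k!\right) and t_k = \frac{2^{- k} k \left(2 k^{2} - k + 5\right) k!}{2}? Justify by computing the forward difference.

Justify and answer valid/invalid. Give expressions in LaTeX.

Valid: the claim telescopes to t_k.

s_(k+1) = (-2*2**k + 2*k**3*factorial(k) + 3*k**2*factorial(k) - k*factorial(k) - 2*factorial(k))/(2*2**k)
s_(k+1) − s_k = k*(2*k**2 - k + 5)*factorial(k)/(2*2**k)
(s_(k+1) − s_k) − t_k = 0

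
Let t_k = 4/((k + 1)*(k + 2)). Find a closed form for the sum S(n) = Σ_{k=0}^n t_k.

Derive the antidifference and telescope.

S(n) = 4*(n + 1)/(n + 2)

Ratio r(k) = (k + 1)/(k + 3).
A = k + 1, B = k + 3, C = 1.
Set up (k + 1)·f(k+1) − (k + 2)·f(k) − (1) = 0.
Degrees (1,1,0) ⇒ d ≤ 1.
Match coefficients ⇒ f(k) = k.
R(k) = B(k−1)·f(k)/C(k) = k*(k + 2); s_k = R·t_k = 4*k/(k + 1).
s_(k+1) − s_k = 4/(k**2 + 3*k + 2) = t_k.
Evaluate: s_(n+1) = 4*(n + 1)/(n + 2); subtract s_(0) = 0 ⇒ S(n) = 4*(n + 1)/(n + 2).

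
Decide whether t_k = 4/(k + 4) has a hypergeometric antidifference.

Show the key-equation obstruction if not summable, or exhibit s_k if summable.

No. Not Gosper-summable.

r(k) = (k + 4)/(k + 5) after simplifying.
Factor: A=k + 4; B=k + 5; C=1.
Solve (k + 4)·f(k+1) − (k + 4)·f(k) = 1.
deg f ≤ 0 (via 1,1,0).
f = c0 ⇒ A·f(k+1) − B(k−1)·f(k) − C = -1. The system {-1 = 0} is inconsistent; no antidifference.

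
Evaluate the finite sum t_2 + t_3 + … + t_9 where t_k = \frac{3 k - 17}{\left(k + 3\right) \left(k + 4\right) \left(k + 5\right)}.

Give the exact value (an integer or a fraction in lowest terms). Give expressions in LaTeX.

The ratio is (k + 3)*(3*k - 14)/((k + 6)*(3*k - 17)).
Gosper form: A/B · C(k+1)/C(k) with A=k + 3, B=k + 6, C=k - 17/3.
Key eq: (k + 3)·f(k+1) = (k + 5)·f(k) + (k - 17/3).
From deg A=1, deg B=1, deg C=1: d=2.
Solve for f: f(k) = -k*(k + 16)/9 (degree 2 ≤ 2).
So s_k = (B(k−1)f/C)·t_k = (-k*(k + 5)*(k + 16)/(3*(3*k - 17)))·t_k = k*(-k - 16)/(3*(k + 3)*(k + 4)).
Δs = (3*k - 17)/(k**3 + 12*k**2 + 47*k + 60), as required.
Σ_(k=2)^(9) t_k = s_(10) − s_(2) = -10/21 − (-2/5) = -8/105.

Σ = -8/105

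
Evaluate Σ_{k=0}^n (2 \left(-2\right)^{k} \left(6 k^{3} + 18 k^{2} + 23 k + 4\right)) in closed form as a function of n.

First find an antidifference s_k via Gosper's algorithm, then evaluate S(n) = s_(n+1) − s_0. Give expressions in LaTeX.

Step 1: r(k) = 2*(-6*k**3 - 36*k**2 - 77*k - 51)/(6*k**3 + 18*k**2 + 23*k + 4).
Take A(k)=-2, B(k)=1, C(k)=k**3 + 3*k**2 + 23*k/6 + 2/3.
Need (-2)·f(k+1) − (1)·f(k) = k**3 + 3*k**2 + 23*k/6 + 2/3.
From deg A=0, deg B=0, deg C=3: d=3.
Match coefficients ⇒ f(k) = -(2*k**3 + 2*k**2 + k - 2)/6.
Get s_k = R·t_k = (-2)**(k + 1)*(2*k**3 + 2*k**2 + k - 2) with R(k) = B(k−1)f(k)/C(k) = -(2*k**3 + 2*k**2 + k - 2)/(6*k**3 + 18*k**2 + 23*k + 4).
Verify: 2*(-2)**k*(6*k**3 + 18*k**2 + 23*k + 4) matches t_k.
Evaluate: s_(n+1) = (-2)**(n + 2)*(2*n**3 + 8*n**2 + 11*n + 3); subtract s_(0) = 4 ⇒ S(n) = 8*(-2)**n*n**3 + 32*(-2)**n*n**2 + 44*(-2)**n*n + 12*(-2)**n - 4.

S(n) = 8 \left(-2\right)^{n} n^{3} + 32 \left(-2\right)^{n} n^{2} + 44 \left(-2\right)^{n} n + 12 \left(-2\right)^{n} - 4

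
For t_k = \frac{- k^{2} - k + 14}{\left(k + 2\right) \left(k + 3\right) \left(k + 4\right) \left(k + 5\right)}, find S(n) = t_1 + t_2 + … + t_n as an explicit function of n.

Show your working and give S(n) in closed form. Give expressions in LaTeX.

Step 1: r(k) = (k + 2)*(k + (k + 1)**2 - 13)/((k + 6)*(k**2 + k - 14)).
Normal form (A,B,C) = (k + 2, k + 6, k**2 + k - 14).
Solve (k + 2)·f(k+1) − (k + 5)·f(k) = k**2 + k - 14.
From deg A=1, deg B=1, deg C=2: d=3.
Solving with deg f ≤ 3: f(k) = -k*(k**2 + 21*k + 62)/12.
So s_k = (B(k−1)f/C)·t_k = (-k*(k + 5)*(k**2 + 21*k + 62)/(12*(k**2 + k - 14)))·t_k = k*(k**2 + 21*k + 62)/(12*(k + 2)*(k + 3)*(k + 4)).
s_(k+1) − s_k = (-k**2 - k + 14)/(k**4 + 14*k**3 + 71*k**2 + 154*k + 120) = t_k.
Evaluate: s_(n+1) = (n**3 + 24*n**2 + 107*n + 84)/(12*(n**3 + 12*n**2 + 47*n + 60)); subtract s_(1) = 7/60 ⇒ S(n) = n*(-n**2 + 18*n + 103)/(30*(n**3 + 12*n**2 + 47*n + 60)).

S(n) = \frac{n \left(- n^{2} + 18 n + 103\right)}{30 \left(n^{3} + 12 n^{2} + 47 n + 60\right)}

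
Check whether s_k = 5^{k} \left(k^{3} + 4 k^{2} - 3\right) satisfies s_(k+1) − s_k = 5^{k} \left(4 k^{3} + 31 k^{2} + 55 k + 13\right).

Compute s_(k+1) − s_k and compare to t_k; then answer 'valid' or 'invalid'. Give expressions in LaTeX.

s_(k+1) = 5**(k + 1)*((k + 1)**3 + 4*(k + 1)**2 - 3)
s_(k+1) − s_k = 5**k*(4*k**3 + 31*k**2 + 55*k + 13)
(s_(k+1) − s_k) − t_k = 0

valid (s_(k+1) − s_k reduces to t_k)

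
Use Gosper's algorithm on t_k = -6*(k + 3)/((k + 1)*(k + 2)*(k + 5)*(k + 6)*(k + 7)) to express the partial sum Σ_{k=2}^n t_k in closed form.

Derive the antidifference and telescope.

S(n) = (-n**3 - 15*n**2 - 68*n + 84)/(84*(n**3 + 15*n**2 + 68*n + 84))

t_(k+1)/t_k = (k + 1)*(k + 4)*(k + 5)/((k + 3)**2*(k + 8)).
Gosper form: A/B · C(k+1)/C(k) with A=k + 1, B=k + 8, C=k**3 + 10*k**2 + 33*k + 36.
f must satisfy (k + 1)·f(k+1) − (k + 7)·f(k) = k**3 + 10*k**2 + 33*k + 36.
Bound: deg f ≤ 6.
Solve for f: f(k) = k*(k + 2)*(k + 3)*(k + 4)*(k**2 + 12*k + 41)/90 (degree 6 ≤ 6).
Certificate R = B(k−1)f/C = k*(k + 2)*(k + 7)*(k**2 + 12*k + 41)/(90*(k + 3)) gives s_k = k*(-k**2 - 12*k - 41)/(15*(k**3 + 12*k**2 + 41*k + 30)).
Check: Δs_k = 6*(-k - 3)/(k**5 + 21*k**4 + 163*k**3 + 567*k**2 + 844*k + 420). ✓
Σ_(k=2)^n t_k = s_(n+1) − s_(2) = ((-n**3 - 15*n**2 - 68*n - 54)/(15*(n**3 + 15*n**2 + 68*n + 84))) − (-23/420), i.e. (-n**3 - 15*n**2 - 68*n + 84)/(84*(n**3 + 15*n**2 + 68*n + 84)).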